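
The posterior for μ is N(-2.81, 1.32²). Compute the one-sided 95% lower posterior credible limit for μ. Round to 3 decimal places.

Need L with P(μ ≥ L) = 0.95: L = -2.81 − z_{0.05}·1.32.
z = 1.645; L = -2.81 − 1.645 × 1.32 = -4.981.

-4.981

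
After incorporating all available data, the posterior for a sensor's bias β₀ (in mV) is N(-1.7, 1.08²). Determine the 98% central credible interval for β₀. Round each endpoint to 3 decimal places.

The posterior is symmetric, so the 98% equal-tailed interval is β₀ = -1.7 ± z·1.08 with z = 2.326.
Half-width: 2.326 × 1.08 = 2.512.
-1.7 − 2.512 = -4.212; -1.7 + 2.512 = 0.812.

[-4.212, 0.812]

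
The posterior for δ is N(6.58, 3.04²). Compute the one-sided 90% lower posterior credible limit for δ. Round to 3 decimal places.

2.684

Need L with P(δ ≥ L) = 0.90: L = 6.58 − z_{0.1}·3.04.
z = 1.282; L = 6.58 − 1.282 × 3.04 = 2.684.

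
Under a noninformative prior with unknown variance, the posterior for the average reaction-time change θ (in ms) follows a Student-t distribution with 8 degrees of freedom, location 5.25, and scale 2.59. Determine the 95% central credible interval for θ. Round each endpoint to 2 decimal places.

The t_8 distribution is symmetric; the 95% interval is 5.25 ± t·2.59 with t_{0.975,8} = 2.306.
Half-width: 2.306 × 2.59 = 5.97.
5.25 − 5.97 = -0.72; 5.25 + 5.97 = 11.22.

[-0.72, 11.22]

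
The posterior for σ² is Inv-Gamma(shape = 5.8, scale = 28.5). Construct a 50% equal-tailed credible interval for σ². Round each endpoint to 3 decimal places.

[3.962, 7.041]

Inverse-Gamma(5.8, 28.5) quantiles: F⁻¹(0.25) and F⁻¹(0.75).
Equivalently, 1/σ² ~ Gamma(5.8, rate = 28.5); invert its 0.75 and 0.25 quantiles.
Posterior mean ≈ 5.938, SD ≈ 3.046; a Normal approximation gives roughly [3.883, 7.992].
Exact: lower = 3.962; upper = 7.041.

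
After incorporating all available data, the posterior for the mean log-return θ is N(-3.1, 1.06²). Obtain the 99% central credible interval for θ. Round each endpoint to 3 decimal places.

[-5.830, -0.370]

The posterior is symmetric, so the 99% equal-tailed interval is θ = -3.1 ± z·1.06 with z = 2.576.
Half-width: 2.576 × 1.06 = 2.730.
-3.1 − 2.730 = -5.830; -3.1 + 2.730 = -0.370.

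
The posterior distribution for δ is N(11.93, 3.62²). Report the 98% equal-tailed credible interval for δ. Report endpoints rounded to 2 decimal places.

[3.51, 20.35]

The posterior is symmetric, so the 98% equal-tailed interval is δ = 11.93 ± z·3.62 with z = 2.326.
Half-width: 2.326 × 3.62 = 8.42.
11.93 − 8.42 = 3.51; 11.93 + 8.42 = 20.35.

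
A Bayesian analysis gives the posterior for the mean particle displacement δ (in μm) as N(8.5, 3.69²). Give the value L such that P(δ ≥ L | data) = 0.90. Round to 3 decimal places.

3.771

Need L with P(δ ≥ L) = 0.90: L = 8.5 − z_{0.1}·3.69.
z = 1.282; L = 8.5 − 1.282 × 3.69 = 3.771.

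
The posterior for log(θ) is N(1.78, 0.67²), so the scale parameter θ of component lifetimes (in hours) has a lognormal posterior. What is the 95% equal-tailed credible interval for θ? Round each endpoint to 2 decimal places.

[1.59, 22.05]

On the log scale the 95% interval is 1.78 ± 1.960 × 0.67 = [0.4668, 3.0932].
Exponentiate: [e^0.4668, e^3.0932] = [1.59, 22.05].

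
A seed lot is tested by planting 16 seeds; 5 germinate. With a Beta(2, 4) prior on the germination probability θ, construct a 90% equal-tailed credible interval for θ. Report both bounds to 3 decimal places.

[0.168, 0.487]

Posterior: Beta(2+5, 4+11) = Beta(7, 15).
Equal-tailed 90% interval: the 0.05 and 0.95 quantiles of Beta(7, 15).
Posterior mean ≈ 0.318, SD ≈ 0.097; a Normal approximation gives roughly [0.158, 0.478].
Exact: F⁻¹(0.05) = 0.168; F⁻¹(0.95) = 0.487.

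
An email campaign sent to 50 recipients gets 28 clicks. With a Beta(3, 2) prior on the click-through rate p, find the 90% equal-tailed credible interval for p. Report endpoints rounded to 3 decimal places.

Posterior: Beta(3+28, 2+22) = Beta(31, 24).
Equal-tailed 90% interval: the 0.05 and 0.95 quantiles of Beta(31, 24).
Posterior mean ≈ 0.564, SD ≈ 0.066; a Normal approximation gives roughly [0.455, 0.673].
Exact: F⁻¹(0.05) = 0.453; F⁻¹(0.95) = 0.671.

[0.453, 0.671]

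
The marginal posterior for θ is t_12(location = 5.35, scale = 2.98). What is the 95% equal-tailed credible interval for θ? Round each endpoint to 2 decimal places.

The t_12 distribution is symmetric; the 95% interval is 5.35 ± t·2.98 with t_{0.975,12} = 2.179.
Half-width: 2.179 × 2.98 = 6.49.
5.35 − 6.49 = -1.14; 5.35 + 6.49 = 11.84.

[-1.14, 11.84]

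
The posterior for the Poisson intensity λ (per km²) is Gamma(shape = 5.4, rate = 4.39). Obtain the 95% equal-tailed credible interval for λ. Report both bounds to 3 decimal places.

[0.421, 2.464]

Posterior: Gamma(shape 5.4, rate 4.39).
Equal-tailed 95% interval: Gamma(5.4, 4.39) quantiles at 0.025 and 0.975.
Posterior mean ≈ 1.230, SD ≈ 0.529; a Normal approximation gives roughly [0.193, 2.268].
Exact: lower = 0.421; upper = 2.464.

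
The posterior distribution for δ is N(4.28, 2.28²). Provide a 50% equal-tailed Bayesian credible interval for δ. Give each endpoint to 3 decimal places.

The posterior is symmetric, so the 50% equal-tailed interval is δ = 4.28 ± z·2.28 with z = 0.674.
Half-width: 0.674 × 2.28 = 1.538.
4.28 − 1.538 = 2.742; 4.28 + 1.538 = 5.818.

[2.742, 5.818]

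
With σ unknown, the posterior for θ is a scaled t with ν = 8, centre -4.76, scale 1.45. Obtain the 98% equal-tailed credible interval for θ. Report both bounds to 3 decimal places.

[-8.960, -0.560]

The t_8 distribution is symmetric; the 98% interval is -4.76 ± t·1.45 with t_{0.99,8} = 2.896.
Half-width: 2.896 × 1.45 = 4.200.
-4.76 − 4.200 = -8.960; -4.76 + 4.200 = -0.560.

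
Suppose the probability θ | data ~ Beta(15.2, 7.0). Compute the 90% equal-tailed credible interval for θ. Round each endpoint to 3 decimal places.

[0.517, 0.834]

Posterior: Beta(15.2, 7.0).
Equal-tailed 90% interval: the 0.05 and 0.95 quantiles of Beta(15.2, 7.0).
Posterior mean ≈ 0.685, SD ≈ 0.096; a Normal approximation gives roughly [0.526, 0.843].
Exact: F⁻¹(0.05) = 0.517; F⁻¹(0.95) = 0.834.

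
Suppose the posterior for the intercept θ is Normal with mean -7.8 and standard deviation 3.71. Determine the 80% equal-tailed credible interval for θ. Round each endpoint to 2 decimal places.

The posterior is symmetric, so the 80% equal-tailed interval is θ = -7.8 ± z·3.71 with z = 1.282.
Half-width: 1.282 × 3.71 = 4.75.
-7.8 − 4.75 = -12.55; -7.8 + 4.75 = -3.05.

[-12.55, -3.05]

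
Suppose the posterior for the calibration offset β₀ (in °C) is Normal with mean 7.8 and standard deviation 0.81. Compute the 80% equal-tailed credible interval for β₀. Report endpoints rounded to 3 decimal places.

The posterior is symmetric, so the 80% equal-tailed interval is β₀ = 7.8 ± z·0.81 with z = 1.282.
Half-width: 1.282 × 0.81 = 1.038.
7.8 − 1.038 = 6.762; 7.8 + 1.038 = 8.838.

[6.762, 8.838]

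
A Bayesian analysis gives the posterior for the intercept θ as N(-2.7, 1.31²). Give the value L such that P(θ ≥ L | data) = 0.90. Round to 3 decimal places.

-4.379

Need L with P(θ ≥ L) = 0.90: L = -2.7 − z_{0.1}·1.31.
z = 1.282; L = -2.7 − 1.282 × 1.31 = -4.379.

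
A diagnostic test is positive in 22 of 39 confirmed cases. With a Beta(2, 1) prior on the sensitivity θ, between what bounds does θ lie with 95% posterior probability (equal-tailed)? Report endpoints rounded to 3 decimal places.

[0.421, 0.715]

Posterior: Beta(2+22, 1+17) = Beta(24, 18).
Equal-tailed 95% interval: the 0.025 and 0.975 quantiles of Beta(24, 18).
Posterior mean ≈ 0.571, SD ≈ 0.075; a Normal approximation gives roughly [0.424, 0.719].
Exact: F⁻¹(0.025) = 0.421; F⁻¹(0.975) = 0.715.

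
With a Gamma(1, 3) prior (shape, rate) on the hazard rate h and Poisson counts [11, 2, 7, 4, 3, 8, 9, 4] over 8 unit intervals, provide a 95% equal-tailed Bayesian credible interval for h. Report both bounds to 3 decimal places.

Posterior: Gamma(1+48, 3+8) = Gamma(49, 11) (shape, rate).
Equal-tailed 95% interval: Gamma(49, 11) quantiles at 0.025 and 0.975.
Posterior mean ≈ 4.455, SD ≈ 0.636; a Normal approximation gives roughly [3.207, 5.702].
Exact: lower = 3.295; upper = 5.786.

[3.295, 5.786]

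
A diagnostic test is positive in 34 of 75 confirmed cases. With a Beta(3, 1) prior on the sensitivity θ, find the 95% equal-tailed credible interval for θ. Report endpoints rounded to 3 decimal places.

Posterior: Beta(3+34, 1+41) = Beta(37, 42).
Equal-tailed 95% interval: the 0.025 and 0.975 quantiles of Beta(37, 42).
Posterior mean ≈ 0.468, SD ≈ 0.056; a Normal approximation gives roughly [0.359, 0.578].
Exact: F⁻¹(0.025) = 0.360; F⁻¹(0.975) = 0.578.

[0.360, 0.578]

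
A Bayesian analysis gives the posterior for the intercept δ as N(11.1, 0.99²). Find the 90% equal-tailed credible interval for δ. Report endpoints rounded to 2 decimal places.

The posterior is symmetric, so the 90% equal-tailed interval is δ = 11.1 ± z·0.99 with z = 1.645.
Half-width: 1.645 × 0.99 = 1.63.
11.1 − 1.63 = 9.47; 11.1 + 1.63 = 12.73.

[9.47, 12.73]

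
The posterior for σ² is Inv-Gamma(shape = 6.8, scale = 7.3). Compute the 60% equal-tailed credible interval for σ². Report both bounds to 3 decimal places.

[0.826, 1.599]

Inverse-Gamma(6.8, 7.3) quantiles: F⁻¹(0.2) and F⁻¹(0.8).
Equivalently, 1/σ² ~ Gamma(6.8, rate = 7.3); invert its 0.8 and 0.2 quantiles.
Posterior mean ≈ 1.259, SD ≈ 0.574; a Normal approximation gives roughly [0.775, 1.742].
Exact: lower = 0.826; upper = 1.599.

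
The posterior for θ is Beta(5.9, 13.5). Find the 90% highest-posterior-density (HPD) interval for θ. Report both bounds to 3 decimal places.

[0.136, 0.467]

The posterior is unimodal and skewed, so the HPD interval has equal density at both endpoints and is the shortest 90% interval.
Solving f(0.136) = f(0.467) with F(0.467) − F(0.136) = 0.90 gives [0.136, 0.467].
For comparison, the equal-tailed interval is [0.149, 0.483]; the HPD is narrower and shifted toward the mode.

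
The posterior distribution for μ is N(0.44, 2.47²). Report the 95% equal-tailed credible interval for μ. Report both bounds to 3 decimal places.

The posterior is symmetric, so the 95% equal-tailed interval is μ = 0.44 ± z·2.47 with z = 1.960.
Half-width: 1.960 × 2.47 = 4.841.
0.44 − 4.841 = -4.401; 0.44 + 4.841 = 5.281.

[-4.401, 5.281]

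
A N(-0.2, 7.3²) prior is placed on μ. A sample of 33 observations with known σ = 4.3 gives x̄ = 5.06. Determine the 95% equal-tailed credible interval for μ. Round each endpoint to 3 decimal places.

Posterior precision = 1/7.3² + 33/4.3² = 0.0188 + 1.7847 = 1.8035, so posterior SD = 0.7446.
Posterior mean = (-0.2/7.3² + 33·5.06/4.3²) / 1.8035 = 5.0053.
Interval: 5.0053 ± 1.960 × 0.7446 → [3.546, 6.465].

[3.546, 6.465]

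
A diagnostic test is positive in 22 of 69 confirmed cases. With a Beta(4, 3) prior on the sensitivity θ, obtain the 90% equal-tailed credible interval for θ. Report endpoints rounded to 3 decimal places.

Posterior: Beta(4+22, 3+47) = Beta(26, 50).
Equal-tailed 90% interval: the 0.05 and 0.95 quantiles of Beta(26, 50).
Posterior mean ≈ 0.342, SD ≈ 0.054; a Normal approximation gives roughly [0.253, 0.431].
Exact: F⁻¹(0.05) = 0.256; F⁻¹(0.95) = 0.433.

[0.256, 0.433]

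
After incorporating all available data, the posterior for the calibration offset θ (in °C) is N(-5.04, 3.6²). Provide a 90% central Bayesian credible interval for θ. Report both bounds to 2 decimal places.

The posterior is symmetric, so the 90% equal-tailed interval is θ = -5.04 ± z·3.6 with z = 1.645.
Half-width: 1.645 × 3.6 = 5.92.
-5.04 − 5.92 = -10.96; -5.04 + 5.92 = 0.88.

[-10.96, 0.88]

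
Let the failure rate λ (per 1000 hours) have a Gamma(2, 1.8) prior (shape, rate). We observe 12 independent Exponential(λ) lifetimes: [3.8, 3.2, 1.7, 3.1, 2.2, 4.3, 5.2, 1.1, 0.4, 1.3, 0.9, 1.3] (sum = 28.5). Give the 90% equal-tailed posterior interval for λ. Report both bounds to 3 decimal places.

[0.279, 0.682]

Posterior: Gamma(2+12, 1.8+28.5) = Gamma(14, 30.3) (shape, rate).
Equal-tailed 90% interval: Gamma(14, 30.3) quantiles at 0.05 and 0.95.
Posterior mean ≈ 0.462, SD ≈ 0.123; a Normal approximation gives roughly [0.259, 0.665].
Exact: lower = 0.279; upper = 0.682.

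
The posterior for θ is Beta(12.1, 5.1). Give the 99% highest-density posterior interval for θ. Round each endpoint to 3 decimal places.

The posterior is unimodal and skewed, so the HPD interval has equal density at both endpoints and is the shortest 99% interval.
Solving f(0.417) = f(0.934) with F(0.934) − F(0.417) = 0.99 gives [0.417, 0.934].
For comparison, the equal-tailed interval is [0.400, 0.923]; the HPD is narrower and shifted toward the mode.

[0.417, 0.934]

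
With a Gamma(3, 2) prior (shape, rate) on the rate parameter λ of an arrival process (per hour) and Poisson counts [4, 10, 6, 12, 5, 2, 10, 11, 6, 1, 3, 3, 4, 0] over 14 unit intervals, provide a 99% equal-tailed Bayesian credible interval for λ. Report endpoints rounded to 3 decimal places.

Posterior: Gamma(3+77, 2+14) = Gamma(80, 16) (shape, rate).
Equal-tailed 99% interval: Gamma(80, 16) quantiles at 0.005 and 0.995.
Posterior mean ≈ 5.000, SD ≈ 0.559; a Normal approximation gives roughly [3.560, 6.440].
Exact: lower = 3.677; upper = 6.557.

[3.677, 6.557]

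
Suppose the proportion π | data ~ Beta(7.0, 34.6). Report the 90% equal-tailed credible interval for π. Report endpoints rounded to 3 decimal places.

Posterior: Beta(7.0, 34.6).
Equal-tailed 90% interval: the 0.05 and 0.95 quantiles of Beta(7.0, 34.6).
Posterior mean ≈ 0.168, SD ≈ 0.057; a Normal approximation gives roughly [0.074, 0.263].
Exact: F⁻¹(0.05) = 0.084; F⁻¹(0.95) = 0.271.

[0.084, 0.271]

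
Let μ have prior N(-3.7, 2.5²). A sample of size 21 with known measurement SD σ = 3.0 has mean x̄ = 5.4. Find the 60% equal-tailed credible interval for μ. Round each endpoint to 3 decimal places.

Posterior precision = 1/2.5² + 21/3.0² = 0.1600 + 2.3333 = 2.4933, so posterior SD = 0.6333.
Posterior mean = (-3.7/2.5² + 21·5.4/3.0²) / 2.4933 = 4.8160.
Interval: 4.8160 ± 0.842 × 0.6333 → [4.283, 5.349].

[4.283, 5.349]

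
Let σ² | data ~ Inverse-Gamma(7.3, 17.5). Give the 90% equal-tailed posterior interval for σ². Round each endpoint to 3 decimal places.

[1.430, 5.012]

Inverse-Gamma(7.3, 17.5) quantiles: F⁻¹(0.05) and F⁻¹(0.95).
Equivalently, 1/σ² ~ Gamma(7.3, rate = 17.5); invert its 0.95 and 0.05 quantiles.
Posterior mean ≈ 2.778, SD ≈ 1.207; a Normal approximation gives roughly [0.793, 4.762].
Exact: lower = 1.430; upper = 5.012.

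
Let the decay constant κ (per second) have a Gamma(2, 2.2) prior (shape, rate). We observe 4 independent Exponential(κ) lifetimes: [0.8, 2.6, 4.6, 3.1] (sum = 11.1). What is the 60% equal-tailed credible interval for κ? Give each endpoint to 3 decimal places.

[0.294, 0.594]

Posterior: Gamma(2+4, 2.2+11.1) = Gamma(6, 13.3) (shape, rate).
Equal-tailed 60% interval: Gamma(6, 13.3) quantiles at 0.2 and 0.8.
Posterior mean ≈ 0.451, SD ≈ 0.184; a Normal approximation gives roughly [0.296, 0.606].
Exact: lower = 0.294; upper = 0.594.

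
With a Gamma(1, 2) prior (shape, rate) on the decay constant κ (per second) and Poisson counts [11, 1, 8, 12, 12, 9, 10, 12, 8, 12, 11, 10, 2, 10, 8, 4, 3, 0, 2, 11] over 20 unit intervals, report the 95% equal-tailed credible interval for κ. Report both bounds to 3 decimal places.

Posterior: Gamma(1+156, 2+20) = Gamma(157, 22) (shape, rate).
Equal-tailed 95% interval: Gamma(157, 22) quantiles at 0.025 and 0.975.
Posterior mean ≈ 7.136, SD ≈ 0.570; a Normal approximation gives roughly [6.020, 8.253].
Exact: lower = 6.064; upper = 8.295.

[6.064, 8.295]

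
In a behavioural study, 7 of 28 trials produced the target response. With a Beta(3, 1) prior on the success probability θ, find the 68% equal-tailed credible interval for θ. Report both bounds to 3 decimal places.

Posterior: Beta(3+7, 1+21) = Beta(10, 22).
Equal-tailed 68% interval: the 0.16 and 0.84 quantiles of Beta(10, 22).
Posterior mean ≈ 0.312, SD ≈ 0.081; a Normal approximation gives roughly [0.232, 0.393].
Exact: F⁻¹(0.16) = 0.231; F⁻¹(0.84) = 0.394.

[0.231, 0.394]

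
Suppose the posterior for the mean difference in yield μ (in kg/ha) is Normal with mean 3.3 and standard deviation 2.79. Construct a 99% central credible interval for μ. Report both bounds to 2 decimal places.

[-3.89, 10.49]

The posterior is symmetric, so the 99% equal-tailed interval is μ = 3.3 ± z·2.79 with z = 2.576.
Half-width: 2.576 × 2.79 = 7.19.
3.3 − 7.19 = -3.89; 3.3 + 7.19 = 10.49.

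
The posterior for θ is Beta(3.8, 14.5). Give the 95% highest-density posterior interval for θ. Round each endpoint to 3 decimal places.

[0.045, 0.389]

The posterior is unimodal and skewed, so the HPD interval has equal density at both endpoints and is the shortest 95% interval.
Solving f(0.045) = f(0.389) with F(0.389) − F(0.045) = 0.95 gives [0.045, 0.389].
For comparison, the equal-tailed interval is [0.061, 0.415]; the HPD is narrower and shifted toward the mode.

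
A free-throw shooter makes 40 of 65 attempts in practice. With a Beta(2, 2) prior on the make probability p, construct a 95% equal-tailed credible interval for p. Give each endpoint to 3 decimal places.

Posterior: Beta(2+40, 2+25) = Beta(42, 27).
Equal-tailed 95% interval: the 0.025 and 0.975 quantiles of Beta(42, 27).
Posterior mean ≈ 0.609, SD ≈ 0.058; a Normal approximation gives roughly [0.494, 0.723].
Exact: F⁻¹(0.025) = 0.492; F⁻¹(0.975) = 0.720.

[0.492, 0.720]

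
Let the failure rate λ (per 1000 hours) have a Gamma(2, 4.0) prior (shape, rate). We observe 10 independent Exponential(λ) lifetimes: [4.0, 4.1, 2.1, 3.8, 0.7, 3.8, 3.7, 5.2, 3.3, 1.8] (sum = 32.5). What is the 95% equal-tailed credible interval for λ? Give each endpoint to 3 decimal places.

Posterior: Gamma(2+10, 4.0+32.5) = Gamma(12, 36.5) (shape, rate).
Equal-tailed 95% interval: Gamma(12, 36.5) quantiles at 0.025 and 0.975.
Posterior mean ≈ 0.329, SD ≈ 0.095; a Normal approximation gives roughly [0.143, 0.515].
Exact: lower = 0.170; upper = 0.539.

[0.170, 0.539]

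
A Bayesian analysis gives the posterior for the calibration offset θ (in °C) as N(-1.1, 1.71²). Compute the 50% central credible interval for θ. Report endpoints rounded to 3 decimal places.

The posterior is symmetric, so the 50% equal-tailed interval is θ = -1.1 ± z·1.71 with z = 0.674.
Half-width: 0.674 × 1.71 = 1.153.
-1.1 − 1.153 = -2.253; -1.1 + 1.153 = 0.053.

[-2.253, 0.053]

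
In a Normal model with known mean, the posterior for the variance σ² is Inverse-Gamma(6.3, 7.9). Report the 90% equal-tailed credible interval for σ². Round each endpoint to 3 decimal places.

Inverse-Gamma(6.3, 7.9) quantiles: F⁻¹(0.05) and F⁻¹(0.95).
Equivalently, 1/σ² ~ Gamma(6.3, rate = 7.9); invert its 0.95 and 0.05 quantiles.
Posterior mean ≈ 1.491, SD ≈ 0.719; a Normal approximation gives roughly [0.308, 2.673].
Exact: lower = 0.724; upper = 2.809.

[0.724, 2.809]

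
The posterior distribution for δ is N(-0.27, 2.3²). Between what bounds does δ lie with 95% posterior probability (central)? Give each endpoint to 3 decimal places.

[-4.778, 4.238]

The posterior is symmetric, so the 95% equal-tailed interval is δ = -0.27 ± z·2.3 with z = 1.960.
Half-width: 1.960 × 2.3 = 4.508.
-0.27 − 4.508 = -4.778; -0.27 + 4.508 = 4.238.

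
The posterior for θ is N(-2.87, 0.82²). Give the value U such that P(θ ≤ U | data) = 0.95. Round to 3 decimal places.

-1.521

Need U with P(θ ≤ U) = 0.95: U = -2.87 + z_{0.05}·0.82.
z = 1.645; U = -2.87 + 1.645 × 0.82 = -1.521.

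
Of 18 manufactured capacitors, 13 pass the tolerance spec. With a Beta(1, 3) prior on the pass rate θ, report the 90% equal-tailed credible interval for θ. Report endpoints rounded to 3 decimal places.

Posterior: Beta(1+13, 3+5) = Beta(14, 8).
Equal-tailed 90% interval: the 0.05 and 0.95 quantiles of Beta(14, 8).
Posterior mean ≈ 0.636, SD ≈ 0.100; a Normal approximation gives roughly [0.471, 0.801].
Exact: F⁻¹(0.05) = 0.464; F⁻¹(0.95) = 0.794.

[0.464, 0.794]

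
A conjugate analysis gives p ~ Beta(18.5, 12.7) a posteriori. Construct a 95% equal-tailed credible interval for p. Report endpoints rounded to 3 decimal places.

Posterior: Beta(18.5, 12.7).
Equal-tailed 95% interval: the 0.025 and 0.975 quantiles of Beta(18.5, 12.7).
Posterior mean ≈ 0.593, SD ≈ 0.087; a Normal approximation gives roughly [0.423, 0.763].
Exact: F⁻¹(0.025) = 0.419; F⁻¹(0.975) = 0.756.

[0.419, 0.756]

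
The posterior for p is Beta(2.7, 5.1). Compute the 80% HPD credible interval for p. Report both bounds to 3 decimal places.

[0.115, 0.530]

The posterior is unimodal and skewed, so the HPD interval has equal density at both endpoints and is the shortest 80% interval.
Solving f(0.115) = f(0.530) with F(0.530) − F(0.115) = 0.80 gives [0.115, 0.530].
For comparison, the equal-tailed interval is [0.145, 0.568]; the HPD is narrower and shifted toward the mode.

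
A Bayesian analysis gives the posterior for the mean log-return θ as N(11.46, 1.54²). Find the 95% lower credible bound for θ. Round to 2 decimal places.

8.93

Need L with P(θ ≥ L) = 0.95: L = 11.46 − z_{0.05}·1.54.
z = 1.645; L = 11.46 − 1.645 × 1.54 = 8.93.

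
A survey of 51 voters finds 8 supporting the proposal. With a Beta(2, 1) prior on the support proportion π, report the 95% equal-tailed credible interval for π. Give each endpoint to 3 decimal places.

Posterior: Beta(2+8, 1+43) = Beta(10, 44).
Equal-tailed 95% interval: the 0.025 and 0.975 quantiles of Beta(10, 44).
Posterior mean ≈ 0.185, SD ≈ 0.052; a Normal approximation gives roughly [0.083, 0.288].
Exact: F⁻¹(0.025) = 0.094; F⁻¹(0.975) = 0.298.

[0.094, 0.298]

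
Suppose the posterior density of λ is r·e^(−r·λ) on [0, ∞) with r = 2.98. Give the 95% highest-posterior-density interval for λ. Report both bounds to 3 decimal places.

[0.000, 1.005]

The exponential density is strictly decreasing on [0, ∞), so the HPD interval is anchored at 0: [0, q] with P(λ ≤ q) = 0.95.
q = −ln(1 − 0.95) / 2.98 = 2.9957 / 2.98 = 1.005.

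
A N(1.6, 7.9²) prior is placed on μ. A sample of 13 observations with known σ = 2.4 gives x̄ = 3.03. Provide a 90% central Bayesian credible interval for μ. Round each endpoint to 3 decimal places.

Posterior precision = 1/7.9² + 13/2.4² = 0.0160 + 2.2569 = 2.2730, so posterior SD = 0.6633.
Posterior mean = (1.6/7.9² + 13·3.03/2.4²) / 2.2730 = 3.0199.
Interval: 3.0199 ± 1.645 × 0.6633 → [1.929, 4.111].

[1.929, 4.111]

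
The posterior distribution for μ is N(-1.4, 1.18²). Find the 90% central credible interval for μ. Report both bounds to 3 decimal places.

[-3.341, 0.541]

The posterior is symmetric, so the 90% equal-tailed interval is μ = -1.4 ± z·1.18 with z = 1.645.
Half-width: 1.645 × 1.18 = 1.941.
-1.4 − 1.941 = -3.341; -1.4 + 1.941 = 0.541.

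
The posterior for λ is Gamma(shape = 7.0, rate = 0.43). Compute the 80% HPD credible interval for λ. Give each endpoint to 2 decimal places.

[7.80, 22.72]

The posterior is unimodal and skewed, so the HPD interval has equal density at both endpoints and is the shortest 80% interval.
Solving f(7.80) = f(22.72) with F(22.72) − F(7.80) = 0.80 gives [7.80, 22.72].
For comparison, the equal-tailed interval is [9.06, 24.49]; the HPD is narrower and shifted toward the mode.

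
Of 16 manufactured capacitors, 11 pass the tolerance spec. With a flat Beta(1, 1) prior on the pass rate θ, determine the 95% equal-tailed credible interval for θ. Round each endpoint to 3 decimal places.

[0.440, 0.858]

Posterior: Beta(1+11, 1+5) = Beta(12, 6).
Equal-tailed 95% interval: the 0.025 and 0.975 quantiles of Beta(12, 6).
Posterior mean ≈ 0.667, SD ≈ 0.108; a Normal approximation gives roughly [0.455, 0.879].
Exact: F⁻¹(0.025) = 0.440; F⁻¹(0.975) = 0.858.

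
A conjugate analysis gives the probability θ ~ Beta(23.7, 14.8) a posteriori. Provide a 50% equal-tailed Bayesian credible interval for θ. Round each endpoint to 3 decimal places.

[0.564, 0.670]

Posterior: Beta(23.7, 14.8).
Equal-tailed 50% interval: the 0.25 and 0.75 quantiles of Beta(23.7, 14.8).
Posterior mean ≈ 0.616, SD ≈ 0.077; a Normal approximation gives roughly [0.563, 0.668].
Exact: F⁻¹(0.25) = 0.564; F⁻¹(0.75) = 0.670.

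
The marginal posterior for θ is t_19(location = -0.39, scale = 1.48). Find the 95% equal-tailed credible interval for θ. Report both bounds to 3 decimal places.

[-3.488, 2.708]

The t_19 distribution is symmetric; the 95% interval is -0.39 ± t·1.48 with t_{0.975,19} = 2.093.
Half-width: 2.093 × 1.48 = 3.098.
-0.39 − 3.098 = -3.488; -0.39 + 3.098 = 2.708.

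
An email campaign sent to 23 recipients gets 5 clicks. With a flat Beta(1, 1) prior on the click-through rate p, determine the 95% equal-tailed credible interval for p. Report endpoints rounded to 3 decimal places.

[0.098, 0.422]

Posterior: Beta(1+5, 1+18) = Beta(6, 19).
Equal-tailed 95% interval: the 0.025 and 0.975 quantiles of Beta(6, 19).
Posterior mean ≈ 0.240, SD ≈ 0.084; a Normal approximation gives roughly [0.076, 0.404].
Exact: F⁻¹(0.025) = 0.098; F⁻¹(0.975) = 0.422.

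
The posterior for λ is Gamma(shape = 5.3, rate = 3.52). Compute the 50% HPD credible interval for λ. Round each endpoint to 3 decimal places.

The posterior is unimodal and skewed, so the HPD interval has equal density at both endpoints and is the shortest 50% interval.
Solving f(0.860) = f(1.673) with F(1.673) − F(0.860) = 0.50 gives [0.860, 1.673].
For comparison, the equal-tailed interval is [1.029, 1.881]; the HPD is narrower and shifted toward the mode.

[0.860, 1.673]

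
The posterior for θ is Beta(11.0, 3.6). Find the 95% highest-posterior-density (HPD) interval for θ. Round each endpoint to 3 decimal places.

The posterior is unimodal and skewed, so the HPD interval has equal density at both endpoints and is the shortest 95% interval.
Solving f(0.540) = f(0.947) with F(0.947) − F(0.540) = 0.95 gives [0.540, 0.947].
For comparison, the equal-tailed interval is [0.512, 0.930]; the HPD is narrower and shifted toward the mode.

[0.540, 0.947]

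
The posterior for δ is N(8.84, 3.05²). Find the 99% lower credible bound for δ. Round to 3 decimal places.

1.745

Need L with P(δ ≥ L) = 0.99: L = 8.84 − z_{0.01}·3.05.
z = 2.326; L = 8.84 − 2.326 × 3.05 = 1.745.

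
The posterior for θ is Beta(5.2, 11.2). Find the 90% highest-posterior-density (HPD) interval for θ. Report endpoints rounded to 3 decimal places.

The posterior is unimodal and skewed, so the HPD interval has equal density at both endpoints and is the shortest 90% interval.
Solving f(0.133) = f(0.496) with F(0.496) − F(0.133) = 0.90 gives [0.133, 0.496].
For comparison, the equal-tailed interval is [0.147, 0.513]; the HPD is narrower and shifted toward the mode.

[0.133, 0.496]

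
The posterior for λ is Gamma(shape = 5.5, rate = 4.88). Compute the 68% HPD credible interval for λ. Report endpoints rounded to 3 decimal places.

The posterior is unimodal and skewed, so the HPD interval has equal density at both endpoints and is the shortest 68% interval.
Solving f(0.549) = f(1.435) with F(1.435) − F(0.549) = 0.68 gives [0.549, 1.435].
For comparison, the equal-tailed interval is [0.663, 1.590]; the HPD is narrower and shifted toward the mode.

[0.549, 1.435]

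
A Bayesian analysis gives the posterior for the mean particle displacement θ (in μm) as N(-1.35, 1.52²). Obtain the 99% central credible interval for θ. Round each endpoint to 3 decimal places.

The posterior is symmetric, so the 99% equal-tailed interval is θ = -1.35 ± z·1.52 with z = 2.576.
Half-width: 2.576 × 1.52 = 3.915.
-1.35 − 3.915 = -5.265; -1.35 + 3.915 = 2.565.

[-5.265, 2.565]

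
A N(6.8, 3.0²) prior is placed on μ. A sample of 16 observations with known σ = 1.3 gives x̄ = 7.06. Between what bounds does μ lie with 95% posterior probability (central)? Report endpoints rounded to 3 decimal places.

Posterior precision = 1/3.0² + 16/1.3² = 0.1111 + 9.4675 = 9.5786, so posterior SD = 0.3231.
Posterior mean = (6.8/3.0² + 16·7.06/1.3²) / 9.5786 = 7.0570.
Interval: 7.0570 ± 1.960 × 0.3231 → [6.424, 7.690].

[6.424, 7.690]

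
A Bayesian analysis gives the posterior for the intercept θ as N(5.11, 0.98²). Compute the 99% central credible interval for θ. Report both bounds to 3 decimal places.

[2.586, 7.634]

The posterior is symmetric, so the 99% equal-tailed interval is θ = 5.11 ± z·0.98 with z = 2.576.
Half-width: 2.576 × 0.98 = 2.524.
5.11 − 2.524 = 2.586; 5.11 + 2.524 = 7.634.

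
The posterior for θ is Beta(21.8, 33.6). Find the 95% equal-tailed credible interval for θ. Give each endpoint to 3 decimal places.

[0.270, 0.524]

Posterior: Beta(21.8, 33.6).
Equal-tailed 95% interval: the 0.025 and 0.975 quantiles of Beta(21.8, 33.6).
Posterior mean ≈ 0.394, SD ≈ 0.065; a Normal approximation gives roughly [0.266, 0.521].
Exact: F⁻¹(0.025) = 0.270; F⁻¹(0.975) = 0.524.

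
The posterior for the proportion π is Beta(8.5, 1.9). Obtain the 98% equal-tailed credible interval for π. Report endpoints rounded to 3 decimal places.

Posterior: Beta(8.5, 1.9).
Equal-tailed 98% interval: the 0.01 and 0.99 quantiles of Beta(8.5, 1.9).
Posterior mean ≈ 0.817, SD ≈ 0.114; a Normal approximation gives roughly [0.551, 1.084].
Exact: F⁻¹(0.01) = 0.485; F⁻¹(0.99) = 0.986.

[0.485, 0.986]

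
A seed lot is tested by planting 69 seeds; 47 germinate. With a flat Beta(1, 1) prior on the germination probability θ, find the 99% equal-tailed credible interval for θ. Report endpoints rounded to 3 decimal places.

Posterior: Beta(1+47, 1+22) = Beta(48, 23).
Equal-tailed 99% interval: the 0.005 and 0.995 quantiles of Beta(48, 23).
Posterior mean ≈ 0.676, SD ≈ 0.055; a Normal approximation gives roughly [0.534, 0.818].
Exact: F⁻¹(0.005) = 0.527; F⁻¹(0.995) = 0.807.

[0.527, 0.807]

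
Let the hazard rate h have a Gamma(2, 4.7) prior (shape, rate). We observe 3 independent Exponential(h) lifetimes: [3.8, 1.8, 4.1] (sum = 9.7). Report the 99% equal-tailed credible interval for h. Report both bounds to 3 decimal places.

[0.075, 0.875]

Posterior: Gamma(2+3, 4.7+9.7) = Gamma(5, 14.4) (shape, rate).
Equal-tailed 99% interval: Gamma(5, 14.4) quantiles at 0.005 and 0.995.
Posterior mean ≈ 0.347, SD ≈ 0.155; a Normal approximation gives roughly [-0.053, 0.747].
Exact: lower = 0.075; upper = 0.875.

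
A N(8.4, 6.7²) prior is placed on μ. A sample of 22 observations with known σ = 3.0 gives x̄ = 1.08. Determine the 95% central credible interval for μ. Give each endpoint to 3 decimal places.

Posterior precision = 1/6.7² + 22/3.0² = 0.0223 + 2.4444 = 2.4667, so posterior SD = 0.6367.
Posterior mean = (8.4/6.7² + 22·1.08/3.0²) / 2.4667 = 1.1461.
Interval: 1.1461 ± 1.960 × 0.6367 → [-0.102, 2.394].

[-0.102, 2.394]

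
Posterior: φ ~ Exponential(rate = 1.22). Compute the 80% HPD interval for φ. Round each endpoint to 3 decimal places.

[0.000, 1.319]

The exponential density is strictly decreasing on [0, ∞), so the HPD interval is anchored at 0: [0, q] with P(φ ≤ q) = 0.80.
q = −ln(1 − 0.80) / 1.22 = 1.6094 / 1.22 = 1.319.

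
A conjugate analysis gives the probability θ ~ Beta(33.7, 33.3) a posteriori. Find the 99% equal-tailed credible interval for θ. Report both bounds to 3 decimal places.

[0.349, 0.657]

Posterior: Beta(33.7, 33.3).
Equal-tailed 99% interval: the 0.005 and 0.995 quantiles of Beta(33.7, 33.3).
Posterior mean ≈ 0.503, SD ≈ 0.061; a Normal approximation gives roughly [0.347, 0.659].
Exact: F⁻¹(0.005) = 0.349; F⁻¹(0.995) = 0.657.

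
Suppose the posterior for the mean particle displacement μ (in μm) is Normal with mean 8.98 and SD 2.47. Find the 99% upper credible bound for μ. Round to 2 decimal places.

Need U with P(μ ≤ U) = 0.99: U = 8.98 + z_{0.01}·2.47.
z = 2.326; U = 8.98 + 2.326 × 2.47 = 14.73.

14.73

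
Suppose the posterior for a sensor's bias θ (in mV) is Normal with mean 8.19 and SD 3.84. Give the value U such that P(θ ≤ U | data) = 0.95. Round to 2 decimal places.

Need U with P(θ ≤ U) = 0.95: U = 8.19 + z_{0.05}·3.84.
z = 1.645; U = 8.19 + 1.645 × 3.84 = 14.51.

14.51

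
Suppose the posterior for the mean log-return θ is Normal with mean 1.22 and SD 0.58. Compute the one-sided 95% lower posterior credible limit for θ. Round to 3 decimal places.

0.266

Need L with P(θ ≥ L) = 0.95: L = 1.22 − z_{0.05}·0.58.
z = 1.645; L = 1.22 − 1.645 × 0.58 = 0.266.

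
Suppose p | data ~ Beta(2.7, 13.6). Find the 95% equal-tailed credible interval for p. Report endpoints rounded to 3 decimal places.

[0.034, 0.374]

Posterior: Beta(2.7, 13.6).
Equal-tailed 95% interval: the 0.025 and 0.975 quantiles of Beta(2.7, 13.6).
Posterior mean ≈ 0.166, SD ≈ 0.089; a Normal approximation gives roughly [-0.010, 0.341].
Exact: F⁻¹(0.025) = 0.034; F⁻¹(0.975) = 0.374.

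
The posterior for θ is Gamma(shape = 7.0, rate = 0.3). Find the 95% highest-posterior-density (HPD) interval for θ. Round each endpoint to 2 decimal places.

[7.83, 40.87]

The posterior is unimodal and skewed, so the HPD interval has equal density at both endpoints and is the shortest 95% interval.
Solving f(7.83) = f(40.87) with F(40.87) − F(7.83) = 0.95 gives [7.83, 40.87].
For comparison, the equal-tailed interval is [9.38, 43.53]; the HPD is narrower and shifted toward the mode.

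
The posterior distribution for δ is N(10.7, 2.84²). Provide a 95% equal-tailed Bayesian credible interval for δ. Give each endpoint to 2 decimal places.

The posterior is symmetric, so the 95% equal-tailed interval is δ = 10.7 ± z·2.84 with z = 1.960.
Half-width: 1.960 × 2.84 = 5.57.
10.7 − 5.57 = 5.13; 10.7 + 5.57 = 16.27.

[5.13, 16.27]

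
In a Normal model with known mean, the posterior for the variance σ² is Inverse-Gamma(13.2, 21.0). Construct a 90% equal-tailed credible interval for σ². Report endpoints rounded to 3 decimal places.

Inverse-Gamma(13.2, 21.0) quantiles: F⁻¹(0.05) and F⁻¹(0.95).
Equivalently, 1/σ² ~ Gamma(13.2, rate = 21.0); invert its 0.95 and 0.05 quantiles.
Posterior mean ≈ 1.721, SD ≈ 0.514; a Normal approximation gives roughly [0.875, 2.567].
Exact: lower = 1.067; upper = 2.677.

[1.067, 2.677]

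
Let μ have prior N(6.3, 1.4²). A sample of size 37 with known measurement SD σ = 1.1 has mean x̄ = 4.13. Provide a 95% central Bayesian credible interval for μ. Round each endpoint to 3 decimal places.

[3.814, 4.517]

Posterior precision = 1/1.4² + 37/1.1² = 0.5102 + 30.5785 = 31.0887, so posterior SD = 0.1793.
Posterior mean = (6.3/1.4² + 37·4.13/1.1²) / 31.0887 = 4.1656.
Interval: 4.1656 ± 1.960 × 0.1793 → [3.814, 4.517].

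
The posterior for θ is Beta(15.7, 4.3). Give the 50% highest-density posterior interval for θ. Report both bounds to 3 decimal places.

The posterior is unimodal and skewed, so the HPD interval has equal density at both endpoints and is the shortest 50% interval.
Solving f(0.752) = f(0.871) with F(0.871) − F(0.752) = 0.50 gives [0.752, 0.871].
For comparison, the equal-tailed interval is [0.729, 0.851]; the HPD is narrower and shifted toward the mode.

[0.752, 0.871]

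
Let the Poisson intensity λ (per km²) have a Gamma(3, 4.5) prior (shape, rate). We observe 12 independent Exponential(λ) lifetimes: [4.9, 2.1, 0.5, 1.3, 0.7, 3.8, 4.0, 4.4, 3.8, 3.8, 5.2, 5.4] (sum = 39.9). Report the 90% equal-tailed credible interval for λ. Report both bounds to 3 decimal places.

[0.208, 0.493]

Posterior: Gamma(3+12, 4.5+39.9) = Gamma(15, 44.4) (shape, rate).
Equal-tailed 90% interval: Gamma(15, 44.4) quantiles at 0.05 and 0.95.
Posterior mean ≈ 0.338, SD ≈ 0.087; a Normal approximation gives roughly [0.194, 0.481].
Exact: lower = 0.208; upper = 0.493.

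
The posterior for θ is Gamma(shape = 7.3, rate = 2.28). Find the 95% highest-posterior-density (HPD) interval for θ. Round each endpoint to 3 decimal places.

The posterior is unimodal and skewed, so the HPD interval has equal density at both endpoints and is the shortest 95% interval.
Solving f(1.112) = f(5.560) with F(5.560) − F(1.112) = 0.95 gives [1.112, 5.560].
For comparison, the equal-tailed interval is [1.317, 5.908]; the HPD is narrower and shifted toward the mode.

[1.112, 5.560]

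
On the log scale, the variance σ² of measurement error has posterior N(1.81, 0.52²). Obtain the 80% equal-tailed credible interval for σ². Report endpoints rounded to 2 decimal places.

[3.14, 11.90]

On the log scale the 80% interval is 1.81 ± 1.282 × 0.52 = [1.1436, 2.4764].
Exponentiate: [e^1.1436, e^2.4764] = [3.14, 11.90].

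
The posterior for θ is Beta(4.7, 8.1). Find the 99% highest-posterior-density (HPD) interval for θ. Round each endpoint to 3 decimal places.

The posterior is unimodal and skewed, so the HPD interval has equal density at both endpoints and is the shortest 99% interval.
Solving f(0.082) = f(0.700) with F(0.700) − F(0.082) = 0.99 gives [0.082, 0.700].
For comparison, the equal-tailed interval is [0.092, 0.714]; the HPD is narrower and shifted toward the mode.

[0.082, 0.700]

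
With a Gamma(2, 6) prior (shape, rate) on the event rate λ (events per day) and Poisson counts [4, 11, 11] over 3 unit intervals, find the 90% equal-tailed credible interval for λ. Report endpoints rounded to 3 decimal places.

[2.211, 4.137]

Posterior: Gamma(2+26, 6+3) = Gamma(28, 9) (shape, rate).
Equal-tailed 90% interval: Gamma(28, 9) quantiles at 0.05 and 0.95.
Posterior mean ≈ 3.111, SD ≈ 0.588; a Normal approximation gives roughly [2.144, 4.078].
Exact: lower = 2.211; upper = 4.137.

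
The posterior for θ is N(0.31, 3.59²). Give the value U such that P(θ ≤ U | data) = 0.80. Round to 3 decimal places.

3.331

Need U with P(θ ≤ U) = 0.80: U = 0.31 + z_{0.2}·3.59.
z = 0.842; U = 0.31 + 0.842 × 3.59 = 3.331.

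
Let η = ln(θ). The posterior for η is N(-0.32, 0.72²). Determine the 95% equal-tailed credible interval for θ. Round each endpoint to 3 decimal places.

On the log scale the 95% interval is -0.32 ± 1.960 × 0.72 = [-1.7312, 1.0912].
Exponentiate: [e^-1.7312, e^1.0912] = [0.177, 2.978].

[0.177, 2.978]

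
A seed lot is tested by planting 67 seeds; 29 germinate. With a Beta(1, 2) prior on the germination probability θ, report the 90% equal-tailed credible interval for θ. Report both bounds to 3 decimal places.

[0.333, 0.526]

Posterior: Beta(1+29, 2+38) = Beta(30, 40).
Equal-tailed 90% interval: the 0.05 and 0.95 quantiles of Beta(30, 40).
Posterior mean ≈ 0.429, SD ≈ 0.059; a Normal approximation gives roughly [0.332, 0.525].
Exact: F⁻¹(0.05) = 0.333; F⁻¹(0.95) = 0.526.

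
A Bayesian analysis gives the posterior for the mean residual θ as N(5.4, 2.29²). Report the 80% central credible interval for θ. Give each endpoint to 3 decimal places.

[2.465, 8.335]

The posterior is symmetric, so the 80% equal-tailed interval is θ = 5.4 ± z·2.29 with z = 1.282.
Half-width: 1.282 × 2.29 = 2.935.
5.4 − 2.935 = 2.465; 5.4 + 2.935 = 8.335.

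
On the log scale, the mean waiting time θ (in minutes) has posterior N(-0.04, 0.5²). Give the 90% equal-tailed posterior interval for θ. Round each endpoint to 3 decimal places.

[0.422, 2.187]

On the log scale the 90% interval is -0.04 ± 1.645 × 0.5 = [-0.8624, 0.7824].
Exponentiate: [e^-0.8624, e^0.7824] = [0.422, 2.187].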